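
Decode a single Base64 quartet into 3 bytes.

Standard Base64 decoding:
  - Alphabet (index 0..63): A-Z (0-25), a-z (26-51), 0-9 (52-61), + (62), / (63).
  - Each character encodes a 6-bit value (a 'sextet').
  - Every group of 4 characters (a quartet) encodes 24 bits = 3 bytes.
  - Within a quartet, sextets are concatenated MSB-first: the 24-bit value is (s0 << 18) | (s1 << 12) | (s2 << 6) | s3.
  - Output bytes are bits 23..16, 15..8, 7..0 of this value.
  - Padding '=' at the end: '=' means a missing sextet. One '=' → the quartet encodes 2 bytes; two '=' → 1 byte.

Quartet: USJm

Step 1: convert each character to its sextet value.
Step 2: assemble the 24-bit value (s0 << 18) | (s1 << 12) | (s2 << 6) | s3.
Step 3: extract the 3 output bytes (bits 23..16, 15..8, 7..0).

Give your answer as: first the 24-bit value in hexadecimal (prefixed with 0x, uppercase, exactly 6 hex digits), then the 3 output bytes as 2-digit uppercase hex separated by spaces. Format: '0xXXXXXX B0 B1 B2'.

Sextets: U=20, S=18, J=9, m=38
24-bit: (20<<18) | (18<<12) | (9<<6) | 38
      = 0x500000 | 0x012000 | 0x000240 | 0x000026
      = 0x512266
Bytes: (v>>16)&0xFF=51, (v>>8)&0xFF=22, v&0xFF=66

Answer: 0x512266 51 22 66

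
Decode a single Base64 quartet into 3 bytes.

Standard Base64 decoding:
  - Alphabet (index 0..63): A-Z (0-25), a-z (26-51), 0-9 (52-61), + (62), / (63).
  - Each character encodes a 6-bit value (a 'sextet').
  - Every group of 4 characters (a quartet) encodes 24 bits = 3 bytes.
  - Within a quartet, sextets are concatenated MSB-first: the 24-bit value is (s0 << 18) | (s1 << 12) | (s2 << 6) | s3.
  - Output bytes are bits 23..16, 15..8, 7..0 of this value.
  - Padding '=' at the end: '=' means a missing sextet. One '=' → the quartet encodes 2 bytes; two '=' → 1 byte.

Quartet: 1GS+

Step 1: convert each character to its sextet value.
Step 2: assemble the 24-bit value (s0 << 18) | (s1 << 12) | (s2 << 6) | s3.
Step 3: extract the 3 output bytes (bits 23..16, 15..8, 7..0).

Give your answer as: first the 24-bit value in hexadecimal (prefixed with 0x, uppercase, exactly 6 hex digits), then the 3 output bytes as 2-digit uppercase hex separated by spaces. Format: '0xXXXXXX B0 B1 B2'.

Answer: 0xD464BE D4 64 BE

Derivation:
Sextets: 1=53, G=6, S=18, +=62
24-bit: (53<<18) | (6<<12) | (18<<6) | 62
      = 0xD40000 | 0x006000 | 0x000480 | 0x00003E
      = 0xD464BE
Bytes: (v>>16)&0xFF=D4, (v>>8)&0xFF=64, v&0xFF=BE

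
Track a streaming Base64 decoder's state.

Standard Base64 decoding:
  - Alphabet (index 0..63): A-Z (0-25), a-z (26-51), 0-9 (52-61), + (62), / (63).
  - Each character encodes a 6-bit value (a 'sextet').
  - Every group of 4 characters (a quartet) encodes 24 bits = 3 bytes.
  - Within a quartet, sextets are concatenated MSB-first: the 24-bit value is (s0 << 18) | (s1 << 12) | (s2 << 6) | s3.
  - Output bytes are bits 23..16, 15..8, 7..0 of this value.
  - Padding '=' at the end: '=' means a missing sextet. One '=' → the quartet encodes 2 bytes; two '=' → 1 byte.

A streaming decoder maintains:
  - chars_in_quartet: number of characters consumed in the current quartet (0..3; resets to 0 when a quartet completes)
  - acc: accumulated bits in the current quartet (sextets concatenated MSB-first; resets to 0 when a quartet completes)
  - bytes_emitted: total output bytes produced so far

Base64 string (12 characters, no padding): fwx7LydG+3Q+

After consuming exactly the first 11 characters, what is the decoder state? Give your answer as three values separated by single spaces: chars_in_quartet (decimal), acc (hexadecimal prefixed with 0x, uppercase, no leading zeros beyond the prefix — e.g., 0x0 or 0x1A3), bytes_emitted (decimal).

After char 0 ('f'=31): chars_in_quartet=1 acc=0x1F bytes_emitted=0
After char 1 ('w'=48): chars_in_quartet=2 acc=0x7F0 bytes_emitted=0
After char 2 ('x'=49): chars_in_quartet=3 acc=0x1FC31 bytes_emitted=0
After char 3 ('7'=59): chars_in_quartet=4 acc=0x7F0C7B -> emit 7F 0C 7B, reset; bytes_emitted=3
After char 4 ('L'=11): chars_in_quartet=1 acc=0xB bytes_emitted=3
After char 5 ('y'=50): chars_in_quartet=2 acc=0x2F2 bytes_emitted=3
After char 6 ('d'=29): chars_in_quartet=3 acc=0xBC9D bytes_emitted=3
After char 7 ('G'=6): chars_in_quartet=4 acc=0x2F2746 -> emit 2F 27 46, reset; bytes_emitted=6
After char 8 ('+'=62): chars_in_quartet=1 acc=0x3E bytes_emitted=6
After char 9 ('3'=55): chars_in_quartet=2 acc=0xFB7 bytes_emitted=6
After char 10 ('Q'=16): chars_in_quartet=3 acc=0x3EDD0 bytes_emitted=6

Answer: 3 0x3EDD0 6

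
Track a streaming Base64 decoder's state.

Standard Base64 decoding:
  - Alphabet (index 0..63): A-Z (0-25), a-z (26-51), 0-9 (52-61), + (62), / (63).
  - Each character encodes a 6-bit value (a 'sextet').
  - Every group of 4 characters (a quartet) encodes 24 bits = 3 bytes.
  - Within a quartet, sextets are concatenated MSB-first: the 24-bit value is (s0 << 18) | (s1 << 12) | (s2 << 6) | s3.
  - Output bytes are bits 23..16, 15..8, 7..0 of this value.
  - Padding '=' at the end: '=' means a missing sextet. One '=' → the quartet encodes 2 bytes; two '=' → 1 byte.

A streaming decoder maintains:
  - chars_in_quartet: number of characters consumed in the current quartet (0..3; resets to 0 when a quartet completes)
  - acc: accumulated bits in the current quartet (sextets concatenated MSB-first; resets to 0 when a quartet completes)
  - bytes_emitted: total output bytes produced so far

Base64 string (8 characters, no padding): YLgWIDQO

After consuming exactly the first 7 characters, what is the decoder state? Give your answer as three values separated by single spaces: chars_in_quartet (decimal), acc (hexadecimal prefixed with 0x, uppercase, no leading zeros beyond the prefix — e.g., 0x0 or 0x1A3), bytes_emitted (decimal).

Answer: 3 0x80D0 3

Derivation:
After char 0 ('Y'=24): chars_in_quartet=1 acc=0x18 bytes_emitted=0
After char 1 ('L'=11): chars_in_quartet=2 acc=0x60B bytes_emitted=0
After char 2 ('g'=32): chars_in_quartet=3 acc=0x182E0 bytes_emitted=0
After char 3 ('W'=22): chars_in_quartet=4 acc=0x60B816 -> emit 60 B8 16, reset; bytes_emitted=3
After char 4 ('I'=8): chars_in_quartet=1 acc=0x8 bytes_emitted=3
After char 5 ('D'=3): chars_in_quartet=2 acc=0x203 bytes_emitted=3
After char 6 ('Q'=16): chars_in_quartet=3 acc=0x80D0 bytes_emitted=3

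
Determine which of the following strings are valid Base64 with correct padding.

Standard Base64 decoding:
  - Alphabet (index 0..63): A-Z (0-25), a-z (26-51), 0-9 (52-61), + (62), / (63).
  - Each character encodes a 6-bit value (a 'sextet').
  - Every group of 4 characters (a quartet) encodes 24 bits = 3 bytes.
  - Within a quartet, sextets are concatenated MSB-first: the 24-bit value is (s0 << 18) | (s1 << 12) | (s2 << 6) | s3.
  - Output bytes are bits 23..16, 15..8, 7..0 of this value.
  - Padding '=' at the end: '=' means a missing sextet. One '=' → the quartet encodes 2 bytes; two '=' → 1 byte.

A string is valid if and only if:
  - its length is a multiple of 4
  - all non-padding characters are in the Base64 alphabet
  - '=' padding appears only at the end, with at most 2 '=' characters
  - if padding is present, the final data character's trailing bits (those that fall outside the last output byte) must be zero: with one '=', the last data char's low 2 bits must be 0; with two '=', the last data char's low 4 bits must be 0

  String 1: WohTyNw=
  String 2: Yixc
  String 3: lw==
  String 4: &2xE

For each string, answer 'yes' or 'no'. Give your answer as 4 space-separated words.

Answer: yes yes yes no

Derivation:
String 1: 'WohTyNw=' → valid
String 2: 'Yixc' → valid
String 3: 'lw==' → valid
String 4: '&2xE' → invalid (bad char(s): ['&'])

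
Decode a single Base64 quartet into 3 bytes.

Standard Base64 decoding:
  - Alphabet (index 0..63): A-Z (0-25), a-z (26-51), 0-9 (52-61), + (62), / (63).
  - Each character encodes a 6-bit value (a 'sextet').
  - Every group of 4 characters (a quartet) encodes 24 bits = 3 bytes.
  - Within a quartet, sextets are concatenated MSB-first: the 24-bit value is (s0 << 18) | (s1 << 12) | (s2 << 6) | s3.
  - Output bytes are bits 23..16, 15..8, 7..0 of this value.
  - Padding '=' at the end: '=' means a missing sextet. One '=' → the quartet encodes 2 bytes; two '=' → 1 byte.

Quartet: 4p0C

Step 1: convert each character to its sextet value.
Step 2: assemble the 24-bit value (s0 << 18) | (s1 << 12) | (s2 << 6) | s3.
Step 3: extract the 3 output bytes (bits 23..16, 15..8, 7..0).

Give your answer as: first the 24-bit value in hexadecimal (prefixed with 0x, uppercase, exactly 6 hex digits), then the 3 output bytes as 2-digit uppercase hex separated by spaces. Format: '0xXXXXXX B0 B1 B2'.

Sextets: 4=56, p=41, 0=52, C=2
24-bit: (56<<18) | (41<<12) | (52<<6) | 2
      = 0xE00000 | 0x029000 | 0x000D00 | 0x000002
      = 0xE29D02
Bytes: (v>>16)&0xFF=E2, (v>>8)&0xFF=9D, v&0xFF=02

Answer: 0xE29D02 E2 9D 02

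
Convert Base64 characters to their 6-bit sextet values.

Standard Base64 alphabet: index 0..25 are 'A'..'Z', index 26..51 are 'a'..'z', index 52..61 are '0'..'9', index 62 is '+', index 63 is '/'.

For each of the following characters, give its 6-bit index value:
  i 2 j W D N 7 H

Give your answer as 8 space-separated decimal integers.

'i': a..z range, 26 + ord('i') − ord('a') = 34
'2': 0..9 range, 52 + ord('2') − ord('0') = 54
'j': a..z range, 26 + ord('j') − ord('a') = 35
'W': A..Z range, ord('W') − ord('A') = 22
'D': A..Z range, ord('D') − ord('A') = 3
'N': A..Z range, ord('N') − ord('A') = 13
'7': 0..9 range, 52 + ord('7') − ord('0') = 59
'H': A..Z range, ord('H') − ord('A') = 7

Answer: 34 54 35 22 3 13 59 7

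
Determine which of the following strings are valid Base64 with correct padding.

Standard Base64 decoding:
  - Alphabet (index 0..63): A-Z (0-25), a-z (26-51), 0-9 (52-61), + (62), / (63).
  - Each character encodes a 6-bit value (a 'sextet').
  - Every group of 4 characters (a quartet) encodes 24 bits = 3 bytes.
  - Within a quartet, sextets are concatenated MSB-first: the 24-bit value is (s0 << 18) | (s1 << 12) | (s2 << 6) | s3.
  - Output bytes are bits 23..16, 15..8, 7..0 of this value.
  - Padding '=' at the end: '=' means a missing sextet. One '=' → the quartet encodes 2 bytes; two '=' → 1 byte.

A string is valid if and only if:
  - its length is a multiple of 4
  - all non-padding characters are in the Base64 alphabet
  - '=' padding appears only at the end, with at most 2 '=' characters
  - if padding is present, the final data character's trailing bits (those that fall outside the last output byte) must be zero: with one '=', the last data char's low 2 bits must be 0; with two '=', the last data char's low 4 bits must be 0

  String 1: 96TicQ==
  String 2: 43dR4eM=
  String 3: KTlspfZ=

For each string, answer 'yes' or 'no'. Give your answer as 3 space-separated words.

Answer: yes yes no

Derivation:
String 1: '96TicQ==' → valid
String 2: '43dR4eM=' → valid
String 3: 'KTlspfZ=' → invalid (bad trailing bits)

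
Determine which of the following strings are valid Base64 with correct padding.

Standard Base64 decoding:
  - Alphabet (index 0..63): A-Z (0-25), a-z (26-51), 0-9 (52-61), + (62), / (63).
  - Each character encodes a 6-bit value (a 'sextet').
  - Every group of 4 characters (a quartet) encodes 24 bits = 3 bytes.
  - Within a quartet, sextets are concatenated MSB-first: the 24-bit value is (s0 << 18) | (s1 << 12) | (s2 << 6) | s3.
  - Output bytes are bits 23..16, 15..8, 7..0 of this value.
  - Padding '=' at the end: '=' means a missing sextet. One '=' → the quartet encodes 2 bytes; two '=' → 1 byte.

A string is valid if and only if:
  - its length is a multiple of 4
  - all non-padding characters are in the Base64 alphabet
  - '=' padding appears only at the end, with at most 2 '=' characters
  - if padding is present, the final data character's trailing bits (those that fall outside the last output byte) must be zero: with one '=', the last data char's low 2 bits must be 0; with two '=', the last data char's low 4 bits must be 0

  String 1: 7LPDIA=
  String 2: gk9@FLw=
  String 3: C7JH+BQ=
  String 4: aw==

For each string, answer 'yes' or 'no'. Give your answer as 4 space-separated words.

Answer: no no yes yes

Derivation:
String 1: '7LPDIA=' → invalid (len=7 not mult of 4)
String 2: 'gk9@FLw=' → invalid (bad char(s): ['@'])
String 3: 'C7JH+BQ=' → valid
String 4: 'aw==' → valid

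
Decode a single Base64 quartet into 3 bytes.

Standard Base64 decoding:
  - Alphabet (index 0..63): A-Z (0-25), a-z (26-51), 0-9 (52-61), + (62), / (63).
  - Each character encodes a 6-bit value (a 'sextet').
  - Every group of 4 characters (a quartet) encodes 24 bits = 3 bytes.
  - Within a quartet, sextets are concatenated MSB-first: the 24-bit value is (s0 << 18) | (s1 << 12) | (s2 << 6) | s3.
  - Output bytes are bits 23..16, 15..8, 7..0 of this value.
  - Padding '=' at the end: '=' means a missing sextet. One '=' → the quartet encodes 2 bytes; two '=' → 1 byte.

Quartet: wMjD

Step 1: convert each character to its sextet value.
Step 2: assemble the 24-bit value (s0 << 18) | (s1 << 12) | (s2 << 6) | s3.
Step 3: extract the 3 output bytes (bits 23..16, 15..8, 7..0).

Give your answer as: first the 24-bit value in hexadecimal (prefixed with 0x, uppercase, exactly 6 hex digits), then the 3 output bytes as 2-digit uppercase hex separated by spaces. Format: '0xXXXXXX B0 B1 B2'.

Answer: 0xC0C8C3 C0 C8 C3

Derivation:
Sextets: w=48, M=12, j=35, D=3
24-bit: (48<<18) | (12<<12) | (35<<6) | 3
      = 0xC00000 | 0x00C000 | 0x0008C0 | 0x000003
      = 0xC0C8C3
Bytes: (v>>16)&0xFF=C0, (v>>8)&0xFF=C8, v&0xFF=C3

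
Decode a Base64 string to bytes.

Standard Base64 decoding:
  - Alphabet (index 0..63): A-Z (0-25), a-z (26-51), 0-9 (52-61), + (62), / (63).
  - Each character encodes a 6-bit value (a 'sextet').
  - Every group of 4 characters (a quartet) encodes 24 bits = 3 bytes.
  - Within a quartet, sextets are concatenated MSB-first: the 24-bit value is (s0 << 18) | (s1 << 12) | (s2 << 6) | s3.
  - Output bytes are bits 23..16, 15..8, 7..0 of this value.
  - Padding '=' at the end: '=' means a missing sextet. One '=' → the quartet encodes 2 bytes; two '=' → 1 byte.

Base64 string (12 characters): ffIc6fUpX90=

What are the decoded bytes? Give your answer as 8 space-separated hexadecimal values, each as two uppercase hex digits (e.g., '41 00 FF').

After char 0 ('f'=31): chars_in_quartet=1 acc=0x1F bytes_emitted=0
After char 1 ('f'=31): chars_in_quartet=2 acc=0x7DF bytes_emitted=0
After char 2 ('I'=8): chars_in_quartet=3 acc=0x1F7C8 bytes_emitted=0
After char 3 ('c'=28): chars_in_quartet=4 acc=0x7DF21C -> emit 7D F2 1C, reset; bytes_emitted=3
After char 4 ('6'=58): chars_in_quartet=1 acc=0x3A bytes_emitted=3
After char 5 ('f'=31): chars_in_quartet=2 acc=0xE9F bytes_emitted=3
After char 6 ('U'=20): chars_in_quartet=3 acc=0x3A7D4 bytes_emitted=3
After char 7 ('p'=41): chars_in_quartet=4 acc=0xE9F529 -> emit E9 F5 29, reset; bytes_emitted=6
After char 8 ('X'=23): chars_in_quartet=1 acc=0x17 bytes_emitted=6
After char 9 ('9'=61): chars_in_quartet=2 acc=0x5FD bytes_emitted=6
After char 10 ('0'=52): chars_in_quartet=3 acc=0x17F74 bytes_emitted=6
Padding '=': partial quartet acc=0x17F74 -> emit 5F DD; bytes_emitted=8

Answer: 7D F2 1C E9 F5 29 5F DD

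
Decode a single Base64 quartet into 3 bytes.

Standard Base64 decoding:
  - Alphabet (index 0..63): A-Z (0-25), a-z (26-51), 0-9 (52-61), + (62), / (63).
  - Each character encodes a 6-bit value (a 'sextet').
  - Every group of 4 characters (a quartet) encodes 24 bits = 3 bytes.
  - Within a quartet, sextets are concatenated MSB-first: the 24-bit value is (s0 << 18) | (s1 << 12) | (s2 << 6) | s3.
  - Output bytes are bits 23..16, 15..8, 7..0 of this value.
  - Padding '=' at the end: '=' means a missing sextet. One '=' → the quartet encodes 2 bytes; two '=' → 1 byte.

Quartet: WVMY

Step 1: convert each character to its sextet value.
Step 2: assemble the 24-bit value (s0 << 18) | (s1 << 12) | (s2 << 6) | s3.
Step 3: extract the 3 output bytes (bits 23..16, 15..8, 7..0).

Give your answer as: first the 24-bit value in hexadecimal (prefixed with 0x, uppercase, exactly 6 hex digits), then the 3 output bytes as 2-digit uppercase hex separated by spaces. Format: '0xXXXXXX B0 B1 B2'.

Answer: 0x595318 59 53 18

Derivation:
Sextets: W=22, V=21, M=12, Y=24
24-bit: (22<<18) | (21<<12) | (12<<6) | 24
      = 0x580000 | 0x015000 | 0x000300 | 0x000018
      = 0x595318
Bytes: (v>>16)&0xFF=59, (v>>8)&0xFF=53, v&0xFF=18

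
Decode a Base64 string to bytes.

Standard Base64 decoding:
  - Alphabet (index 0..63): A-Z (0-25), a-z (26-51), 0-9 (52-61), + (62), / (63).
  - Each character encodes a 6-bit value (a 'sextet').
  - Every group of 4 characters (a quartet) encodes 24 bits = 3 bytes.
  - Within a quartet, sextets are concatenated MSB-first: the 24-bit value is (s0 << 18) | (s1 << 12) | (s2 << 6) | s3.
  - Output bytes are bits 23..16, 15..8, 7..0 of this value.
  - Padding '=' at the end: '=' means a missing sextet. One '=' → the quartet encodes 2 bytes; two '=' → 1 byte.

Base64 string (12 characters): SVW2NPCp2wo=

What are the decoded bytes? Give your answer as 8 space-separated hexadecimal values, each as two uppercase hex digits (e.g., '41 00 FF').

Answer: 49 55 B6 34 F0 A9 DB 0A

Derivation:
After char 0 ('S'=18): chars_in_quartet=1 acc=0x12 bytes_emitted=0
After char 1 ('V'=21): chars_in_quartet=2 acc=0x495 bytes_emitted=0
After char 2 ('W'=22): chars_in_quartet=3 acc=0x12556 bytes_emitted=0
After char 3 ('2'=54): chars_in_quartet=4 acc=0x4955B6 -> emit 49 55 B6, reset; bytes_emitted=3
After char 4 ('N'=13): chars_in_quartet=1 acc=0xD bytes_emitted=3
After char 5 ('P'=15): chars_in_quartet=2 acc=0x34F bytes_emitted=3
After char 6 ('C'=2): chars_in_quartet=3 acc=0xD3C2 bytes_emitted=3
After char 7 ('p'=41): chars_in_quartet=4 acc=0x34F0A9 -> emit 34 F0 A9, reset; bytes_emitted=6
After char 8 ('2'=54): chars_in_quartet=1 acc=0x36 bytes_emitted=6
After char 9 ('w'=48): chars_in_quartet=2 acc=0xDB0 bytes_emitted=6
After char 10 ('o'=40): chars_in_quartet=3 acc=0x36C28 bytes_emitted=6
Padding '=': partial quartet acc=0x36C28 -> emit DB 0A; bytes_emitted=8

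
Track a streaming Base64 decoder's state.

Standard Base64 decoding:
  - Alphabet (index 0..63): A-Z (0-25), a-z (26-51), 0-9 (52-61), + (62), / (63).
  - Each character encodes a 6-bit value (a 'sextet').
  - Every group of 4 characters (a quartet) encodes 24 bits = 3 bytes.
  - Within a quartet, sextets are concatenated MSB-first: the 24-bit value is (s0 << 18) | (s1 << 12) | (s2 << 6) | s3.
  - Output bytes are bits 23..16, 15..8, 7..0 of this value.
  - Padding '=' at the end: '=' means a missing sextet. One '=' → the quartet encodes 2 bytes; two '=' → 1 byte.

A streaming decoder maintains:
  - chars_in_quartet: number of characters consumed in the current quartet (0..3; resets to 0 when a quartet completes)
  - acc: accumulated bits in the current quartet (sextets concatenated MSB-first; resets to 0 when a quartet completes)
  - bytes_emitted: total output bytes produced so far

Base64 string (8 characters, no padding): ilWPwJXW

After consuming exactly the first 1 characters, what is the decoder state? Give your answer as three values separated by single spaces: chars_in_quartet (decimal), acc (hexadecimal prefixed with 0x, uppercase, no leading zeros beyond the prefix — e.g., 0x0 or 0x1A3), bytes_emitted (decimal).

Answer: 1 0x22 0

Derivation:
After char 0 ('i'=34): chars_in_quartet=1 acc=0x22 bytes_emitted=0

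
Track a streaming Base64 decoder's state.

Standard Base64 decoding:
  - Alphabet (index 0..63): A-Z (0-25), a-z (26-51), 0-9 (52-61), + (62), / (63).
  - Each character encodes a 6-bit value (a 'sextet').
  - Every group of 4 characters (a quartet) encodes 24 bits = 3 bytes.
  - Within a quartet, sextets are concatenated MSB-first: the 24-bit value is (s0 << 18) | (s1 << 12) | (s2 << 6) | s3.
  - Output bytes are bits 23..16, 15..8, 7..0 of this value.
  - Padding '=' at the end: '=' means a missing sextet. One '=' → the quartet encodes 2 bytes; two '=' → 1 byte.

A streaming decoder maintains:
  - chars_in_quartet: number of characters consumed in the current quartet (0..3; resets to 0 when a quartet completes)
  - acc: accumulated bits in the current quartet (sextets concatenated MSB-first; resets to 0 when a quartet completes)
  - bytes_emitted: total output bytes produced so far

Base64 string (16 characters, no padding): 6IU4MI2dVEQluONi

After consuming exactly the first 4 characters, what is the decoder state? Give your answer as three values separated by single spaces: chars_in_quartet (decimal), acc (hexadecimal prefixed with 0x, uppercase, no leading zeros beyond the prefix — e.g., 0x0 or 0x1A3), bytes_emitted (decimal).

Answer: 0 0x0 3

Derivation:
After char 0 ('6'=58): chars_in_quartet=1 acc=0x3A bytes_emitted=0
After char 1 ('I'=8): chars_in_quartet=2 acc=0xE88 bytes_emitted=0
After char 2 ('U'=20): chars_in_quartet=3 acc=0x3A214 bytes_emitted=0
After char 3 ('4'=56): chars_in_quartet=4 acc=0xE88538 -> emit E8 85 38, reset; bytes_emitted=3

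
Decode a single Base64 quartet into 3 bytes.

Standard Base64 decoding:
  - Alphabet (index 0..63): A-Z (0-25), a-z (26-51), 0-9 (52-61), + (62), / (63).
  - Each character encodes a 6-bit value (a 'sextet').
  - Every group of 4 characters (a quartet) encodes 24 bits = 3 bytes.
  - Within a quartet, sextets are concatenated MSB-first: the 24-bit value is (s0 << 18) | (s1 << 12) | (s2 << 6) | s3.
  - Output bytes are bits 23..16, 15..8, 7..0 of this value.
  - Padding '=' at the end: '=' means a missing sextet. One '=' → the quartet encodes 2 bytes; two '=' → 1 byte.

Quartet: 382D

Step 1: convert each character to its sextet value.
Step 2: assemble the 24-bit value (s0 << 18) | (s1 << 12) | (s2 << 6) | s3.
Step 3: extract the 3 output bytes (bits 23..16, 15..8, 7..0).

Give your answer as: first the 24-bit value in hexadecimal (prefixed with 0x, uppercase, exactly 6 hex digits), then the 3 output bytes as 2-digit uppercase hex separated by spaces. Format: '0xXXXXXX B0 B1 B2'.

Answer: 0xDFCD83 DF CD 83

Derivation:
Sextets: 3=55, 8=60, 2=54, D=3
24-bit: (55<<18) | (60<<12) | (54<<6) | 3
      = 0xDC0000 | 0x03C000 | 0x000D80 | 0x000003
      = 0xDFCD83
Bytes: (v>>16)&0xFF=DF, (v>>8)&0xFF=CD, v&0xFF=83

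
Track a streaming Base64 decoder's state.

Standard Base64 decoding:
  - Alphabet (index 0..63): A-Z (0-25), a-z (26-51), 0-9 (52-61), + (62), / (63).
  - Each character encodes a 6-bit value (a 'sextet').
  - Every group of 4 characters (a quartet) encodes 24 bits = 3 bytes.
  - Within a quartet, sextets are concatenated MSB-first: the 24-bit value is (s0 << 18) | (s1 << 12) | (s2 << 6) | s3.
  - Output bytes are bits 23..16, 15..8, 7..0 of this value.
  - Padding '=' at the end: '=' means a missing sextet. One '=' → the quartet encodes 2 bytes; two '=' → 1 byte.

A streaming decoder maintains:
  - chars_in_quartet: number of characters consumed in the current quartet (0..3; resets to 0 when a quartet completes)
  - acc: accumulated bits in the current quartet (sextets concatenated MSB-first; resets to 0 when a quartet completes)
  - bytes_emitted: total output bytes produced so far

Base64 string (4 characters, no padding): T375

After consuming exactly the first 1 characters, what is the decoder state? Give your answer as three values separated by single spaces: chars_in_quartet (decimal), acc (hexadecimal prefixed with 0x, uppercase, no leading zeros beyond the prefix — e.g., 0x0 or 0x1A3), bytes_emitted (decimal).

Answer: 1 0x13 0

Derivation:
After char 0 ('T'=19): chars_in_quartet=1 acc=0x13 bytes_emitted=0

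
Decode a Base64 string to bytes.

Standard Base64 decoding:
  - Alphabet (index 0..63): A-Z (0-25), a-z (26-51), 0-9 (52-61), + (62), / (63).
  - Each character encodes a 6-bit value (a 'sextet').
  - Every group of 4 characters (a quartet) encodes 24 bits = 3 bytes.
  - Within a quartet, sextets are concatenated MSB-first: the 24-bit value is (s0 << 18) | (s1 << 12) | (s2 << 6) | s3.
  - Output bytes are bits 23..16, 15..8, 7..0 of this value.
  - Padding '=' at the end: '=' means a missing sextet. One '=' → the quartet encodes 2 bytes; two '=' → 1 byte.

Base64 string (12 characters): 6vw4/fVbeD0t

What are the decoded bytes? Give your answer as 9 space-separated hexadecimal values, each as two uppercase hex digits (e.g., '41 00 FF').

After char 0 ('6'=58): chars_in_quartet=1 acc=0x3A bytes_emitted=0
After char 1 ('v'=47): chars_in_quartet=2 acc=0xEAF bytes_emitted=0
After char 2 ('w'=48): chars_in_quartet=3 acc=0x3ABF0 bytes_emitted=0
After char 3 ('4'=56): chars_in_quartet=4 acc=0xEAFC38 -> emit EA FC 38, reset; bytes_emitted=3
After char 4 ('/'=63): chars_in_quartet=1 acc=0x3F bytes_emitted=3
After char 5 ('f'=31): chars_in_quartet=2 acc=0xFDF bytes_emitted=3
After char 6 ('V'=21): chars_in_quartet=3 acc=0x3F7D5 bytes_emitted=3
After char 7 ('b'=27): chars_in_quartet=4 acc=0xFDF55B -> emit FD F5 5B, reset; bytes_emitted=6
After char 8 ('e'=30): chars_in_quartet=1 acc=0x1E bytes_emitted=6
After char 9 ('D'=3): chars_in_quartet=2 acc=0x783 bytes_emitted=6
After char 10 ('0'=52): chars_in_quartet=3 acc=0x1E0F4 bytes_emitted=6
After char 11 ('t'=45): chars_in_quartet=4 acc=0x783D2D -> emit 78 3D 2D, reset; bytes_emitted=9

Answer: EA FC 38 FD F5 5B 78 3D 2D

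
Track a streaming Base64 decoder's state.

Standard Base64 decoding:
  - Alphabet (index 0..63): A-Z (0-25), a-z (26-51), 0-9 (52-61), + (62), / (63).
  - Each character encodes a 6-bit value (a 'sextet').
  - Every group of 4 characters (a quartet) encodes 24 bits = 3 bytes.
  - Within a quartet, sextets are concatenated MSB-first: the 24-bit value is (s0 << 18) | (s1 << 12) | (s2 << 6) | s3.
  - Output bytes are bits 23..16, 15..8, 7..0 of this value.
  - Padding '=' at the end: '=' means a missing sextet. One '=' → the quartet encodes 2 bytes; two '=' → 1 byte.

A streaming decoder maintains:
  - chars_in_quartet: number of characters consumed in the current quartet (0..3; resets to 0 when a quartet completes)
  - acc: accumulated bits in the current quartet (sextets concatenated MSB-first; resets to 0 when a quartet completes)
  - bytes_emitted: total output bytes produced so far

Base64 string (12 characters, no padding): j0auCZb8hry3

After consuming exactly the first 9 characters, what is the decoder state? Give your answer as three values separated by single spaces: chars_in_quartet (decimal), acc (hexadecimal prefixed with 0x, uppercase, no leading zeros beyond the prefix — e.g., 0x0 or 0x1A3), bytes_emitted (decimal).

Answer: 1 0x21 6

Derivation:
After char 0 ('j'=35): chars_in_quartet=1 acc=0x23 bytes_emitted=0
After char 1 ('0'=52): chars_in_quartet=2 acc=0x8F4 bytes_emitted=0
After char 2 ('a'=26): chars_in_quartet=3 acc=0x23D1A bytes_emitted=0
After char 3 ('u'=46): chars_in_quartet=4 acc=0x8F46AE -> emit 8F 46 AE, reset; bytes_emitted=3
After char 4 ('C'=2): chars_in_quartet=1 acc=0x2 bytes_emitted=3
After char 5 ('Z'=25): chars_in_quartet=2 acc=0x99 bytes_emitted=3
After char 6 ('b'=27): chars_in_quartet=3 acc=0x265B bytes_emitted=3
After char 7 ('8'=60): chars_in_quartet=4 acc=0x996FC -> emit 09 96 FC, reset; bytes_emitted=6
After char 8 ('h'=33): chars_in_quartet=1 acc=0x21 bytes_emitted=6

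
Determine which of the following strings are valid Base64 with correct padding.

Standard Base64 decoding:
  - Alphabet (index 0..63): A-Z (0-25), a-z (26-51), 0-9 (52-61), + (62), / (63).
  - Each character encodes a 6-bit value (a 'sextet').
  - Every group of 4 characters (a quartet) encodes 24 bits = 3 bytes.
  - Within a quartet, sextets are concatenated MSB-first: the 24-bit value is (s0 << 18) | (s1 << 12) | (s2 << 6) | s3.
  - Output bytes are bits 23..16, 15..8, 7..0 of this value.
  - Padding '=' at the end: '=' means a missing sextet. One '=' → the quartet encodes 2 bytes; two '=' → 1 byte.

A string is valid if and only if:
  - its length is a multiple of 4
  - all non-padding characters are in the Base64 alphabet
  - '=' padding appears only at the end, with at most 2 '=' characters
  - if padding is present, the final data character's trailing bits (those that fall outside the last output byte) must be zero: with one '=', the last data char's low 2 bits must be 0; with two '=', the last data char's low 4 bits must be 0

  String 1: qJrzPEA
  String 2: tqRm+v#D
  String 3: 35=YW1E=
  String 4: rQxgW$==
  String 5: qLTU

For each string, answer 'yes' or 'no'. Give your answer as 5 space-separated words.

Answer: no no no no yes

Derivation:
String 1: 'qJrzPEA' → invalid (len=7 not mult of 4)
String 2: 'tqRm+v#D' → invalid (bad char(s): ['#'])
String 3: '35=YW1E=' → invalid (bad char(s): ['=']; '=' in middle)
String 4: 'rQxgW$==' → invalid (bad char(s): ['$'])
String 5: 'qLTU' → valid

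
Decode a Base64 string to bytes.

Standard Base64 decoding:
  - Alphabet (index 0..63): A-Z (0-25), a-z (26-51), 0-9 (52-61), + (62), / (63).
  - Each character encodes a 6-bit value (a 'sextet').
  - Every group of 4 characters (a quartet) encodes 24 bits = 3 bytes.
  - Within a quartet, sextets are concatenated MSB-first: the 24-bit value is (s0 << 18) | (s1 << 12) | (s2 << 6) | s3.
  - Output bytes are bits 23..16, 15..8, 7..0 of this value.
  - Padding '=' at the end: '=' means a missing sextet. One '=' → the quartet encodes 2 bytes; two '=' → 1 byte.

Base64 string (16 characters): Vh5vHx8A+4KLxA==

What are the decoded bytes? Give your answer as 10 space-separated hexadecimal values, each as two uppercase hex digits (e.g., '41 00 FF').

After char 0 ('V'=21): chars_in_quartet=1 acc=0x15 bytes_emitted=0
After char 1 ('h'=33): chars_in_quartet=2 acc=0x561 bytes_emitted=0
After char 2 ('5'=57): chars_in_quartet=3 acc=0x15879 bytes_emitted=0
After char 3 ('v'=47): chars_in_quartet=4 acc=0x561E6F -> emit 56 1E 6F, reset; bytes_emitted=3
After char 4 ('H'=7): chars_in_quartet=1 acc=0x7 bytes_emitted=3
After char 5 ('x'=49): chars_in_quartet=2 acc=0x1F1 bytes_emitted=3
After char 6 ('8'=60): chars_in_quartet=3 acc=0x7C7C bytes_emitted=3
After char 7 ('A'=0): chars_in_quartet=4 acc=0x1F1F00 -> emit 1F 1F 00, reset; bytes_emitted=6
After char 8 ('+'=62): chars_in_quartet=1 acc=0x3E bytes_emitted=6
After char 9 ('4'=56): chars_in_quartet=2 acc=0xFB8 bytes_emitted=6
After char 10 ('K'=10): chars_in_quartet=3 acc=0x3EE0A bytes_emitted=6
After char 11 ('L'=11): chars_in_quartet=4 acc=0xFB828B -> emit FB 82 8B, reset; bytes_emitted=9
After char 12 ('x'=49): chars_in_quartet=1 acc=0x31 bytes_emitted=9
After char 13 ('A'=0): chars_in_quartet=2 acc=0xC40 bytes_emitted=9
Padding '==': partial quartet acc=0xC40 -> emit C4; bytes_emitted=10

Answer: 56 1E 6F 1F 1F 00 FB 82 8B C4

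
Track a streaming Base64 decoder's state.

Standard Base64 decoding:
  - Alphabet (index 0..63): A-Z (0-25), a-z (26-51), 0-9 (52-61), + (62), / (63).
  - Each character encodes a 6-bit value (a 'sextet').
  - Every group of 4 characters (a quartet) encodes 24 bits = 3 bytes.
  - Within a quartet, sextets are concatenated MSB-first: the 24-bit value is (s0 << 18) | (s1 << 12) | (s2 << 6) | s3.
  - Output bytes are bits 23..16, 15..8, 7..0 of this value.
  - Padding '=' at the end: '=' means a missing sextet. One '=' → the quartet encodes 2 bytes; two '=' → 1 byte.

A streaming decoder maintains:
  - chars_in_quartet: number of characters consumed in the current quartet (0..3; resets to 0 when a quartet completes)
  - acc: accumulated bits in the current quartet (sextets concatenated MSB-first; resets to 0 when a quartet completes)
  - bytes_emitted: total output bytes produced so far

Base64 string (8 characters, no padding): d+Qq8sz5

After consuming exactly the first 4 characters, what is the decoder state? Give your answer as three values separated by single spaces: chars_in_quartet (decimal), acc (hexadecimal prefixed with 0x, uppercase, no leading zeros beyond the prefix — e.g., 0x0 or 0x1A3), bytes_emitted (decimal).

Answer: 0 0x0 3

Derivation:
After char 0 ('d'=29): chars_in_quartet=1 acc=0x1D bytes_emitted=0
After char 1 ('+'=62): chars_in_quartet=2 acc=0x77E bytes_emitted=0
After char 2 ('Q'=16): chars_in_quartet=3 acc=0x1DF90 bytes_emitted=0
After char 3 ('q'=42): chars_in_quartet=4 acc=0x77E42A -> emit 77 E4 2A, reset; bytes_emitted=3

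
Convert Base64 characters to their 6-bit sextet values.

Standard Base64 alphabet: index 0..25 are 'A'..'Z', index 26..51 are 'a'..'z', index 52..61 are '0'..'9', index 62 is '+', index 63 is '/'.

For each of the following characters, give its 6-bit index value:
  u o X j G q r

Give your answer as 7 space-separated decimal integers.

Answer: 46 40 23 35 6 42 43

Derivation:
'u': a..z range, 26 + ord('u') − ord('a') = 46
'o': a..z range, 26 + ord('o') − ord('a') = 40
'X': A..Z range, ord('X') − ord('A') = 23
'j': a..z range, 26 + ord('j') − ord('a') = 35
'G': A..Z range, ord('G') − ord('A') = 6
'q': a..z range, 26 + ord('q') − ord('a') = 42
'r': a..z range, 26 + ord('r') − ord('a') = 43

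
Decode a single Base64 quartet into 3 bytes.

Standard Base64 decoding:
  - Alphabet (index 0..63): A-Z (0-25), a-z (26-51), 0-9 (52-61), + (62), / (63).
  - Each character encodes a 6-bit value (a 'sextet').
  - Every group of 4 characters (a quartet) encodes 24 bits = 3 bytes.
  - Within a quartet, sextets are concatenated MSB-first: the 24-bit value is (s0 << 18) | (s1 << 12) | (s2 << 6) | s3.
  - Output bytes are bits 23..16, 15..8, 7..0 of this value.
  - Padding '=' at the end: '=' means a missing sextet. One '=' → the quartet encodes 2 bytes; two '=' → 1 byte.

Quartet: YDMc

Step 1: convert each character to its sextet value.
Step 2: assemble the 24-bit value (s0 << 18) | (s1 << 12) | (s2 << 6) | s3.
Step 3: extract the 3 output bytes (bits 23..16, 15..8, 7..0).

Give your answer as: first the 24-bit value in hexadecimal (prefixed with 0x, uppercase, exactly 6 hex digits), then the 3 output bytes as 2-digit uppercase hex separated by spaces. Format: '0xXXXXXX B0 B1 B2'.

Sextets: Y=24, D=3, M=12, c=28
24-bit: (24<<18) | (3<<12) | (12<<6) | 28
      = 0x600000 | 0x003000 | 0x000300 | 0x00001C
      = 0x60331C
Bytes: (v>>16)&0xFF=60, (v>>8)&0xFF=33, v&0xFF=1C

Answer: 0x60331C 60 33 1C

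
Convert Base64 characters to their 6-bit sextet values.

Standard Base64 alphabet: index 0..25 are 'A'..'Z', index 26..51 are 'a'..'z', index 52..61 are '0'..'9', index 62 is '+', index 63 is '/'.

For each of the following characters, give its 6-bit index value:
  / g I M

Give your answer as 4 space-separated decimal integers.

'/': index 63
'g': a..z range, 26 + ord('g') − ord('a') = 32
'I': A..Z range, ord('I') − ord('A') = 8
'M': A..Z range, ord('M') − ord('A') = 12

Answer: 63 32 8 12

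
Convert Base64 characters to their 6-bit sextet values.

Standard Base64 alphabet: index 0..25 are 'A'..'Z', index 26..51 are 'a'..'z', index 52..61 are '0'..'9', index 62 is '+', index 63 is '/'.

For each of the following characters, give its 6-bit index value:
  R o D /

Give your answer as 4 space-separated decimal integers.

Answer: 17 40 3 63

Derivation:
'R': A..Z range, ord('R') − ord('A') = 17
'o': a..z range, 26 + ord('o') − ord('a') = 40
'D': A..Z range, ord('D') − ord('A') = 3
'/': index 63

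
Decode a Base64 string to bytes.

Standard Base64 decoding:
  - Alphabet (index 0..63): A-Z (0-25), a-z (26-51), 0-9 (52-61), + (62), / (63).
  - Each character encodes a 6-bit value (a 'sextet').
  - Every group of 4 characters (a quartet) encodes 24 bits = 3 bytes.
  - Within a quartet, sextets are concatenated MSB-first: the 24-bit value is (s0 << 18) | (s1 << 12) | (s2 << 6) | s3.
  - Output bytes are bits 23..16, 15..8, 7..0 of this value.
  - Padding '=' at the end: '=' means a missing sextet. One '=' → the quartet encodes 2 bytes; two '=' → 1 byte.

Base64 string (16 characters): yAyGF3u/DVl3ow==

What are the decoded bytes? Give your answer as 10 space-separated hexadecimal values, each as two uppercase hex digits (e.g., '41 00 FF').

After char 0 ('y'=50): chars_in_quartet=1 acc=0x32 bytes_emitted=0
After char 1 ('A'=0): chars_in_quartet=2 acc=0xC80 bytes_emitted=0
After char 2 ('y'=50): chars_in_quartet=3 acc=0x32032 bytes_emitted=0
After char 3 ('G'=6): chars_in_quartet=4 acc=0xC80C86 -> emit C8 0C 86, reset; bytes_emitted=3
After char 4 ('F'=5): chars_in_quartet=1 acc=0x5 bytes_emitted=3
After char 5 ('3'=55): chars_in_quartet=2 acc=0x177 bytes_emitted=3
After char 6 ('u'=46): chars_in_quartet=3 acc=0x5DEE bytes_emitted=3
After char 7 ('/'=63): chars_in_quartet=4 acc=0x177BBF -> emit 17 7B BF, reset; bytes_emitted=6
After char 8 ('D'=3): chars_in_quartet=1 acc=0x3 bytes_emitted=6
After char 9 ('V'=21): chars_in_quartet=2 acc=0xD5 bytes_emitted=6
After char 10 ('l'=37): chars_in_quartet=3 acc=0x3565 bytes_emitted=6
After char 11 ('3'=55): chars_in_quartet=4 acc=0xD5977 -> emit 0D 59 77, reset; bytes_emitted=9
After char 12 ('o'=40): chars_in_quartet=1 acc=0x28 bytes_emitted=9
After char 13 ('w'=48): chars_in_quartet=2 acc=0xA30 bytes_emitted=9
Padding '==': partial quartet acc=0xA30 -> emit A3; bytes_emitted=10

Answer: C8 0C 86 17 7B BF 0D 59 77 A3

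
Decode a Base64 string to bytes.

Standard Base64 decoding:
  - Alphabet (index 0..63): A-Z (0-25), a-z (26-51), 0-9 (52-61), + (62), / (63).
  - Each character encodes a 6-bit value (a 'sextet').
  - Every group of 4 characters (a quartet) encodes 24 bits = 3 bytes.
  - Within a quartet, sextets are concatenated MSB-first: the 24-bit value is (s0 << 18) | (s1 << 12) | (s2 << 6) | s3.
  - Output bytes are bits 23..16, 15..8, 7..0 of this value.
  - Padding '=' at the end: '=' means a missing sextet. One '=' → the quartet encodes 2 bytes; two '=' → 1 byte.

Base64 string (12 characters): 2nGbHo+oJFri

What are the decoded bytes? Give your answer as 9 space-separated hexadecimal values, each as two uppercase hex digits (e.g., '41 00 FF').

Answer: DA 71 9B 1E 8F A8 24 5A E2

Derivation:
After char 0 ('2'=54): chars_in_quartet=1 acc=0x36 bytes_emitted=0
After char 1 ('n'=39): chars_in_quartet=2 acc=0xDA7 bytes_emitted=0
After char 2 ('G'=6): chars_in_quartet=3 acc=0x369C6 bytes_emitted=0
After char 3 ('b'=27): chars_in_quartet=4 acc=0xDA719B -> emit DA 71 9B, reset; bytes_emitted=3
After char 4 ('H'=7): chars_in_quartet=1 acc=0x7 bytes_emitted=3
After char 5 ('o'=40): chars_in_quartet=2 acc=0x1E8 bytes_emitted=3
After char 6 ('+'=62): chars_in_quartet=3 acc=0x7A3E bytes_emitted=3
After char 7 ('o'=40): chars_in_quartet=4 acc=0x1E8FA8 -> emit 1E 8F A8, reset; bytes_emitted=6
After char 8 ('J'=9): chars_in_quartet=1 acc=0x9 bytes_emitted=6
After char 9 ('F'=5): chars_in_quartet=2 acc=0x245 bytes_emitted=6
After char 10 ('r'=43): chars_in_quartet=3 acc=0x916B bytes_emitted=6
After char 11 ('i'=34): chars_in_quartet=4 acc=0x245AE2 -> emit 24 5A E2, reset; bytes_emitted=9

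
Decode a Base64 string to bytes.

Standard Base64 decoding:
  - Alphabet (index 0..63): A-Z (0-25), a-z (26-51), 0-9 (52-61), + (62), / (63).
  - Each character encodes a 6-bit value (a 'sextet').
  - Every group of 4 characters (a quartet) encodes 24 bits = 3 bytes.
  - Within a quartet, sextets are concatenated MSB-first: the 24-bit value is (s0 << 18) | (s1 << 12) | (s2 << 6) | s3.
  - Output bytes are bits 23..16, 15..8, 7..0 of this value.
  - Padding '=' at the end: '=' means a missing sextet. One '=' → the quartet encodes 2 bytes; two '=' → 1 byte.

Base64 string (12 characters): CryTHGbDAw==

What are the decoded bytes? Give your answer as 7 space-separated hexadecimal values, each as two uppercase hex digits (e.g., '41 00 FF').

After char 0 ('C'=2): chars_in_quartet=1 acc=0x2 bytes_emitted=0
After char 1 ('r'=43): chars_in_quartet=2 acc=0xAB bytes_emitted=0
After char 2 ('y'=50): chars_in_quartet=3 acc=0x2AF2 bytes_emitted=0
After char 3 ('T'=19): chars_in_quartet=4 acc=0xABC93 -> emit 0A BC 93, reset; bytes_emitted=3
After char 4 ('H'=7): chars_in_quartet=1 acc=0x7 bytes_emitted=3
After char 5 ('G'=6): chars_in_quartet=2 acc=0x1C6 bytes_emitted=3
After char 6 ('b'=27): chars_in_quartet=3 acc=0x719B bytes_emitted=3
After char 7 ('D'=3): chars_in_quartet=4 acc=0x1C66C3 -> emit 1C 66 C3, reset; bytes_emitted=6
After char 8 ('A'=0): chars_in_quartet=1 acc=0x0 bytes_emitted=6
After char 9 ('w'=48): chars_in_quartet=2 acc=0x30 bytes_emitted=6
Padding '==': partial quartet acc=0x30 -> emit 03; bytes_emitted=7

Answer: 0A BC 93 1C 66 C3 03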